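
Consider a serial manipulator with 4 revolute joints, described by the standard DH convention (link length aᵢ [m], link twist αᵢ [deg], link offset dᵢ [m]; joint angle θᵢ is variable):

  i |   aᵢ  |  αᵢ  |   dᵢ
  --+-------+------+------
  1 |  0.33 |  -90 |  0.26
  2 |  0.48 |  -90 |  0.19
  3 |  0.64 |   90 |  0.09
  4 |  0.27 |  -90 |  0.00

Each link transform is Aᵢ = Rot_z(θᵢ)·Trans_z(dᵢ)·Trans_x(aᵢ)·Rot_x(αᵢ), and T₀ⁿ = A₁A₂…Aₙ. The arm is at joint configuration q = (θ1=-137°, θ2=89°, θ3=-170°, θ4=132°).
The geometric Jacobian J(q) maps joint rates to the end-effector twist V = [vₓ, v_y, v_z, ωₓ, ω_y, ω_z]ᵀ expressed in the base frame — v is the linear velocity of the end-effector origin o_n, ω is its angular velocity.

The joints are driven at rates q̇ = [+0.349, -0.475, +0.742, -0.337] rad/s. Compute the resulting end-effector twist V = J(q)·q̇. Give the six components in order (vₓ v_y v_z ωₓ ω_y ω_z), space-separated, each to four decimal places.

o_n = [0.1548, -0.2245, 0.2273]
J₁: ẑ×o_n = [0.2245, 0.1548, -0.0000], ω = ẑ
J2: z=[0.6820, -0.7314, 0.0000] o=[-0.2413, -0.2251, 0.2600] → [0.0239, 0.0223, 0.2901, 0.6820, -0.7314, 0.0000]
J3: z=[0.7312, 0.6819, -0.0175] o=[-0.1179, -0.3697, -0.2199] → [0.3075, -0.3318, -0.0798, 0.7312, 0.6819, -0.0175]
J4: z=[-0.6694, 0.7223, 0.1736] o=[0.0318, -0.3821, 0.4087] → [-0.1584, -0.1001, -0.1944, -0.6694, 0.7223, 0.1736]
V = J·q̇ = [0.3485, -0.1690, -0.1315, 0.4442, 0.6099, 0.2775]

0.3485 -0.1690 -0.1315 0.4442 0.6099 0.2775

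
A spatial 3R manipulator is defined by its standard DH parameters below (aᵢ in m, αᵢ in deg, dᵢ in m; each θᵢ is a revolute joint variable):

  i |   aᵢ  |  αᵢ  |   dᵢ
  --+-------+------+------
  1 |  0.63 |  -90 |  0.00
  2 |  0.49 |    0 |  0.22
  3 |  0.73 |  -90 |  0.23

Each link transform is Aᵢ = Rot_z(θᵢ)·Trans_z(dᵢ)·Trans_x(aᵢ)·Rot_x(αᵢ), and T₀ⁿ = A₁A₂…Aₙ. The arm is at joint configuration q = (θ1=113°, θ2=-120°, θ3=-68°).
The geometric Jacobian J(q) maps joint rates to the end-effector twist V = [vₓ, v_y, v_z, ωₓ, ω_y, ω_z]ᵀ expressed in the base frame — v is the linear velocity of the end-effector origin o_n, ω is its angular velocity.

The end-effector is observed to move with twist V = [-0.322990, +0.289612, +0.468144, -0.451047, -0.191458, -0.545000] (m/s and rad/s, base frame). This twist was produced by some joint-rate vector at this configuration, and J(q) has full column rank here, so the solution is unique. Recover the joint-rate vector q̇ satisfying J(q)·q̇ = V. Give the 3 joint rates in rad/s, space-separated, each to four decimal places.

o_n = [-0.2822, -0.4869, 0.3228]
J₁: ẑ×o_n = [0.4869, -0.2822, 0.0000], ω = ẑ
J2: z=[-0.9205, -0.3907, 0.0000] o=[-0.2462, 0.5799, 0.0000] → [-0.1261, 0.2971, 0.9679, -0.9205, -0.3907, 0.0000]
J3: z=[-0.9205, -0.3907, 0.0000] o=[-0.3529, 0.2684, 0.4244] → [0.0397, -0.0935, 0.7229, -0.9205, -0.3907, 0.0000]
q̇ = J⁺·V = [-0.5450, 0.4650, 0.0250]

-0.5450 0.4650 0.0250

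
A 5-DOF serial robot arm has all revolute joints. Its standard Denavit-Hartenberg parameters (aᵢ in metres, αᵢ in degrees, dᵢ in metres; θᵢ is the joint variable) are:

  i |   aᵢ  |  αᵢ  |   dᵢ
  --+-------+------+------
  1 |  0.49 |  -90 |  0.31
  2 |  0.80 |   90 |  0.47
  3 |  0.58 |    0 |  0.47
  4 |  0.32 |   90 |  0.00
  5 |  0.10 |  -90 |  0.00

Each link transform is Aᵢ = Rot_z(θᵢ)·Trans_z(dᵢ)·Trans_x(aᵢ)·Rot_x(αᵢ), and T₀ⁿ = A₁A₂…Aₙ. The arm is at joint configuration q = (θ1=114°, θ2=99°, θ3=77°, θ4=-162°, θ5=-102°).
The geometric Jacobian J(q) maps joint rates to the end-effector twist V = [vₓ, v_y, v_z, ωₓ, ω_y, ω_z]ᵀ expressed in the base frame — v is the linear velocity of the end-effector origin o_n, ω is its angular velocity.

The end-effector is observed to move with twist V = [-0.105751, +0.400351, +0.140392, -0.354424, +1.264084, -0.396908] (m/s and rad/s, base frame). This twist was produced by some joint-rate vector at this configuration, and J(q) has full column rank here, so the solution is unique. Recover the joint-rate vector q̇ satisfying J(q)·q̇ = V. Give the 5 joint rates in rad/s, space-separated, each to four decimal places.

-0.2880 -0.1820 0.8670 0.4330 0.0960

o_n = [-0.9613, 0.3470, -0.6930]
J₁: ẑ×o_n = [-0.3470, -0.9613, 0.0000], ω = ẑ
J2: z=[-0.9135, -0.4067, 0.0000] o=[-0.1993, 0.4476, 0.3100] → [0.4080, -0.9163, -0.2180, -0.9135, -0.4067, 0.0000]
J3: z=[-0.4017, 0.9023, -0.1564] o=[-0.5778, 0.1421, -0.4802] → [-0.1600, -0.0255, 0.2638, -0.4017, 0.9023, -0.1564]
J4: z=[-0.4017, 0.9023, -0.1564] o=[-1.2746, 0.3177, -0.6825] → [-0.0049, -0.0532, -0.2944, -0.4017, 0.9023, -0.1564]
J5: z=[0.0162, 0.1778, 0.9839] o=[-0.9816, 0.4434, -0.7101] → [0.0979, 0.0197, -0.0052, 0.0162, 0.1778, 0.9839]
q̇ = J⁺·V = [-0.2880, -0.1820, 0.8670, 0.4330, 0.0960]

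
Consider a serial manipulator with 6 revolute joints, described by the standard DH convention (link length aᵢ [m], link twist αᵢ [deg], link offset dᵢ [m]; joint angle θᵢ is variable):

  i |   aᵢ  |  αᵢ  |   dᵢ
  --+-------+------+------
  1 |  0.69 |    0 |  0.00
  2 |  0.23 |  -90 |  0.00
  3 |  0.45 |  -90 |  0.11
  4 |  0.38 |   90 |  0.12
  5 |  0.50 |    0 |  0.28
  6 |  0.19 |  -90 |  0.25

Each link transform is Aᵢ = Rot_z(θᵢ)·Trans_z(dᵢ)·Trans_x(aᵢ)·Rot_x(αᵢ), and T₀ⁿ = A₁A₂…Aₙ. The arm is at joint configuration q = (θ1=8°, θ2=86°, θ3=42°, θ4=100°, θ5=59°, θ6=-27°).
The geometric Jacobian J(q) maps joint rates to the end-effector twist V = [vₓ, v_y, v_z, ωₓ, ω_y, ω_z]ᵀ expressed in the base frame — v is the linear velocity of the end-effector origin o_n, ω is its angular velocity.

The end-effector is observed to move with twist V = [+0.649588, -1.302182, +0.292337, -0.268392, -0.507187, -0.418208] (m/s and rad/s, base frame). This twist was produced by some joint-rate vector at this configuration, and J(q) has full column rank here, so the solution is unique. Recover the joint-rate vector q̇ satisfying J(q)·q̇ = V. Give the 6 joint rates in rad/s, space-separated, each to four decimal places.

o_n = [1.4210, 0.5634, -1.0401]
J₁: ẑ×o_n = [-0.5634, 1.4210, 0.0000], ω = ẑ
J2: z=[0.0000, 0.0000, 1.0000] o=[0.6833, 0.0960, 0.0000] → [-0.4674, 0.7377, 0.0000, 0.0000, 0.0000, 1.0000]
J3: z=[-0.9976, -0.0698, 0.0000] o=[0.6672, 0.3255, 0.0000] → [0.0726, -1.0375, -0.1848, -0.9976, -0.0698, 0.0000]
J4: z=[0.0467, -0.6675, -0.7431] o=[0.5342, 0.6514, -0.3011] → [0.4279, -0.6246, 0.5879, 0.0467, -0.6675, -0.7431]
J5: z=[0.1222, 0.7422, -0.6590] o=[0.9165, 0.5485, -0.3461] → [-0.5052, -0.2477, -0.3726, 0.1222, 0.7422, -0.6590]
J6: z=[0.1222, 0.7422, -0.6590] o=[1.2260, 0.4548, -0.8192] → [-0.0923, -0.1015, -0.1314, 0.1222, 0.7422, -0.6590]
q̇ = J⁺·V = [-0.9350, 0.5060, 0.2380, 0.3180, -0.4150, 0.0400]

-0.9350 0.5060 0.2380 0.3180 -0.4150 0.0400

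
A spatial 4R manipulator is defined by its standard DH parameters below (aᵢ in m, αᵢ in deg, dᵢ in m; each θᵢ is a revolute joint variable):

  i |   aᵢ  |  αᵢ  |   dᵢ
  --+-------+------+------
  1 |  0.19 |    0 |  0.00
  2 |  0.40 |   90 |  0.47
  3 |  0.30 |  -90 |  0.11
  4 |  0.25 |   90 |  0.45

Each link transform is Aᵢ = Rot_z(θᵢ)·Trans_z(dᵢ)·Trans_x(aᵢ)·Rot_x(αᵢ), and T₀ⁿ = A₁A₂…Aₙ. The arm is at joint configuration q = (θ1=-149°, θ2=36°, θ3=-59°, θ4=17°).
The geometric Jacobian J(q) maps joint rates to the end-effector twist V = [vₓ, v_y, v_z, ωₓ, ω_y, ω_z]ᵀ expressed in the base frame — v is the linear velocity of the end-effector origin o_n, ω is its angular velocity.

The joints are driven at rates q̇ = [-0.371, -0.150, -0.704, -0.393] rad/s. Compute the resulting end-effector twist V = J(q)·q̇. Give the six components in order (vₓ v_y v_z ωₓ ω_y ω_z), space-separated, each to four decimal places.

o_n = [-0.6123, -1.0623, 0.2397]
J₁: ẑ×o_n = [1.0623, -0.6123, 0.0000], ω = ẑ
J2: z=[0.0000, 0.0000, 1.0000] o=[-0.1629, -0.0979, 0.0000] → [0.9644, -0.4495, 0.0000, 0.0000, 0.0000, 1.0000]
J3: z=[-0.9205, 0.3907, 0.0000] o=[-0.3192, -0.4661, 0.4700] → [-0.0900, -0.2120, 0.6634, -0.9205, 0.3907, 0.0000]
J4: z=[-0.3349, -0.7890, 0.5150] o=[-0.4808, -0.5653, 0.2128] → [0.2348, -0.0588, 0.0627, -0.3349, -0.7890, 0.5150]
V = J·q̇ = [-0.5677, 0.4669, -0.4916, 0.7797, 0.0350, -0.7234]

-0.5677 0.4669 -0.4916 0.7797 0.0350 -0.7234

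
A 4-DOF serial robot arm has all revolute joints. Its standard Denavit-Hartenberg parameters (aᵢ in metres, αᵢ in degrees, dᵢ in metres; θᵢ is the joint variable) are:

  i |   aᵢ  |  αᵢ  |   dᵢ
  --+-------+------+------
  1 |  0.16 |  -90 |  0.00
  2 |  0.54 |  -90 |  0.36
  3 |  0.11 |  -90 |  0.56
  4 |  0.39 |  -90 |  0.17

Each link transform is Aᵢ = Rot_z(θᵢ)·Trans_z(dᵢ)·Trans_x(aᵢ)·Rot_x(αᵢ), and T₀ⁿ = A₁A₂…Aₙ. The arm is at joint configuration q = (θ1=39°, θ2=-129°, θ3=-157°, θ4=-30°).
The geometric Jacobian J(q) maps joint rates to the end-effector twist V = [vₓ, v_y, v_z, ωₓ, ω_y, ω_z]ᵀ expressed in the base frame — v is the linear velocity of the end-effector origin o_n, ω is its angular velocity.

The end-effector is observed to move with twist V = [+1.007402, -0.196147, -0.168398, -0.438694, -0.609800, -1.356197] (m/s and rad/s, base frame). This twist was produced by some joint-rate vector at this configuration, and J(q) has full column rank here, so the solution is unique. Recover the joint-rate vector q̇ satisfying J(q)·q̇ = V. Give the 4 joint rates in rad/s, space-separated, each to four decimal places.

o_n = [0.0502, 0.9303, 0.6261]
J₁: ẑ×o_n = [-0.9303, 0.0502, 0.0000], ω = ẑ
J2: z=[-0.6293, 0.7771, 0.0000] o=[0.1243, 0.1007, 0.0000] → [0.4866, 0.3940, -0.4645, -0.6293, 0.7771, 0.0000]
J3: z=[0.6040, 0.4891, 0.6293] o=[-0.3663, 0.1666, 0.4197] → [-0.3797, 0.1374, 0.2576, 0.6040, 0.4891, 0.6293]
J4: z=[-0.7704, 0.5606, 0.3037] o=[-0.0056, 0.5140, 0.6934] → [-0.1641, -0.0349, -0.3520, -0.7704, 0.5606, 0.3037]
q̇ = J⁺·V = [-0.7050, -0.0800, -0.9730, -0.1280]

-0.7050 -0.0800 -0.9730 -0.1280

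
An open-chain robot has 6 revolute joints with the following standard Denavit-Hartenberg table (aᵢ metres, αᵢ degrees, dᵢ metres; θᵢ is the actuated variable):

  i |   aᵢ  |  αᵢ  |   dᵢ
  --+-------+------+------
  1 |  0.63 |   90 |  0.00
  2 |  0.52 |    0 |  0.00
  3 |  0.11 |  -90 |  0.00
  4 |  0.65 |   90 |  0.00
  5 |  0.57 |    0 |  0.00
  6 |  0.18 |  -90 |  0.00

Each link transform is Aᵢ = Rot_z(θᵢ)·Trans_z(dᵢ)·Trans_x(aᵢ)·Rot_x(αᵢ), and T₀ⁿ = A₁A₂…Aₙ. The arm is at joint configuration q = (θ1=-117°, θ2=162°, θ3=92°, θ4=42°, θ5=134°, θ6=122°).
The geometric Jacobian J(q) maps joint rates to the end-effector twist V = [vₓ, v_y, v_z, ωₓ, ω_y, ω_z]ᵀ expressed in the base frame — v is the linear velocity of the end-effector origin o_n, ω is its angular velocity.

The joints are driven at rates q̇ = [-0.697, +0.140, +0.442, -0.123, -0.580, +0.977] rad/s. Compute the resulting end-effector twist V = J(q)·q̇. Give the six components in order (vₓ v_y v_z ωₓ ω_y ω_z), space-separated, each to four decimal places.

o_n = [-0.0054, -0.3208, -0.1603]
J₁: ẑ×o_n = [0.3208, -0.0054, 0.0000], ω = ẑ
J2: z=[-0.8910, 0.4540, 0.0000] o=[-0.2860, -0.5613, 0.0000] → [-0.0728, -0.1428, -0.3417, -0.8910, 0.4540, 0.0000]
J3: z=[-0.8910, 0.4540, 0.0000] o=[-0.0615, -0.1207, 0.1607] → [-0.1457, -0.2860, 0.1528, -0.8910, 0.4540, 0.0000]
J4: z=[-0.4364, -0.8565, -0.2756] o=[-0.0477, -0.0937, 0.0550] → [0.1218, -0.1056, 0.1354, -0.4364, -0.8565, -0.2756]
J5: z=[-0.5784, 0.5017, -0.6432] o=[0.4002, -0.1725, -0.4094] → [0.0296, 0.4050, 0.2893, -0.5784, 0.5017, -0.6432]
J6: z=[-0.5784, 0.5017, -0.6432] o=[-0.0516, -0.4757, -0.2395] → [0.1394, 0.0161, -0.1128, -0.5784, 0.5017, -0.6432]
V = J·q̇ = [-0.1942, -0.3488, -0.2749, -0.6945, 0.5688, -0.9185]

-0.1942 -0.3488 -0.2749 -0.6945 0.5688 -0.9185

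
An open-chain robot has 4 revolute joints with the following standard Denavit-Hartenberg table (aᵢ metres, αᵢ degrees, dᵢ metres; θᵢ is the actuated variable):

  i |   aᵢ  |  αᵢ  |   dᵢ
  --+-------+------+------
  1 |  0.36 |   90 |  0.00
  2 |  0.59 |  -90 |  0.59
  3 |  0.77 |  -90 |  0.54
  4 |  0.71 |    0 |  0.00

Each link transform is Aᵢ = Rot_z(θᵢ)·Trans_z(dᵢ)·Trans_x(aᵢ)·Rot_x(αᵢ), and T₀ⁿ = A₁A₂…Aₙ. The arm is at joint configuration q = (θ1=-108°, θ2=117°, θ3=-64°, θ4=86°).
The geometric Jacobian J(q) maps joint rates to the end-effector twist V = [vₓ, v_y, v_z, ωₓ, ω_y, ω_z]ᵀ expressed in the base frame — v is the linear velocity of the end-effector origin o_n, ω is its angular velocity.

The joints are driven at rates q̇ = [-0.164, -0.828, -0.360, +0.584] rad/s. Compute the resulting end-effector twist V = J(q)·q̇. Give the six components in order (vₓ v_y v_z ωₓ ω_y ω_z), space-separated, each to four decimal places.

-0.0211 -0.8075 -0.1520 1.0055 -0.4134 0.4671

o_n = [-1.2861, 0.3348, 0.9222]
J₁: ẑ×o_n = [-0.3348, -1.2861, 0.0000], ω = ẑ
J2: z=[-0.9511, 0.3090, 0.0000] o=[-0.1112, -0.3424, 0.0000] → [0.2850, 0.8771, -0.2810, -0.9511, 0.3090, 0.0000]
J3: z=[0.2753, 0.8474, -0.4540] o=[-0.5896, 0.0947, 0.5257] → [0.4450, 0.2070, 0.6563, 0.2753, 0.8474, -0.4540]
J4: z=[0.5430, 0.2526, 0.8008] o=[-1.0518, 0.9119, 0.5813] → [0.5482, -0.3727, -0.2542, 0.5430, 0.2526, 0.8008]
V = J·q̇ = [-0.0211, -0.8075, -0.1520, 1.0055, -0.4134, 0.4671]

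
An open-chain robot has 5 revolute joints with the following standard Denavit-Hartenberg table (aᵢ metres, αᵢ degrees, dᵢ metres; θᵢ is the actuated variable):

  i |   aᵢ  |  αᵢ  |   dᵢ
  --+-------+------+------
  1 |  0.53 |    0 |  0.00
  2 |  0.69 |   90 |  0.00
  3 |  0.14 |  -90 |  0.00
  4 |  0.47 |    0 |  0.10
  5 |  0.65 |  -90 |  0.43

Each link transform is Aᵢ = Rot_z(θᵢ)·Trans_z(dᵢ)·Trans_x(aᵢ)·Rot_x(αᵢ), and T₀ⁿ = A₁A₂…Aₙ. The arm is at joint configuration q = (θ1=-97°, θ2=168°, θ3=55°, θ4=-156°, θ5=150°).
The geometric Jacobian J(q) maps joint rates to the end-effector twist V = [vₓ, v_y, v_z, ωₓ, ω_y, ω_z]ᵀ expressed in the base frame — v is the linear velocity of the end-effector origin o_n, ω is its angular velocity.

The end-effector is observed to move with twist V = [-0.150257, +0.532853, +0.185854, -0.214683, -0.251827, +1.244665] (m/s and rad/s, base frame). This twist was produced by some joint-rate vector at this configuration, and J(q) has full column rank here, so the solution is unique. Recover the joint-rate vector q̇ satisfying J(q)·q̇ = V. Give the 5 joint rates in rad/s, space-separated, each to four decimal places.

0.0490 0.9800 -0.1210 0.8760 -0.5000

o_n = [0.3304, -0.1748, 0.5965]
J₁: ẑ×o_n = [0.1748, 0.3304, -0.0000], ω = ẑ
J2: z=[0.0000, 0.0000, 1.0000] o=[-0.0646, -0.5260, 0.0000] → [-0.3512, 0.3950, 0.0000, 0.0000, 0.0000, 1.0000]
J3: z=[0.9455, -0.3256, 0.0000] o=[0.1601, 0.1264, 0.0000] → [-0.1942, -0.5640, -0.2293, 0.9455, -0.3256, 0.0000]
J4: z=[-0.2667, -0.7745, 0.5736] o=[0.1862, 0.2023, 0.1147] → [-0.1569, 0.2112, 0.2123, -0.2667, -0.7745, 0.5736]
J5: z=[-0.2667, -0.7745, 0.5736] o=[0.2601, -0.1703, -0.1797] → [-0.5985, 0.2473, 0.0557, -0.2667, -0.7745, 0.5736]
q̇ = J⁺·V = [0.0490, 0.9800, -0.1210, 0.8760, -0.5000]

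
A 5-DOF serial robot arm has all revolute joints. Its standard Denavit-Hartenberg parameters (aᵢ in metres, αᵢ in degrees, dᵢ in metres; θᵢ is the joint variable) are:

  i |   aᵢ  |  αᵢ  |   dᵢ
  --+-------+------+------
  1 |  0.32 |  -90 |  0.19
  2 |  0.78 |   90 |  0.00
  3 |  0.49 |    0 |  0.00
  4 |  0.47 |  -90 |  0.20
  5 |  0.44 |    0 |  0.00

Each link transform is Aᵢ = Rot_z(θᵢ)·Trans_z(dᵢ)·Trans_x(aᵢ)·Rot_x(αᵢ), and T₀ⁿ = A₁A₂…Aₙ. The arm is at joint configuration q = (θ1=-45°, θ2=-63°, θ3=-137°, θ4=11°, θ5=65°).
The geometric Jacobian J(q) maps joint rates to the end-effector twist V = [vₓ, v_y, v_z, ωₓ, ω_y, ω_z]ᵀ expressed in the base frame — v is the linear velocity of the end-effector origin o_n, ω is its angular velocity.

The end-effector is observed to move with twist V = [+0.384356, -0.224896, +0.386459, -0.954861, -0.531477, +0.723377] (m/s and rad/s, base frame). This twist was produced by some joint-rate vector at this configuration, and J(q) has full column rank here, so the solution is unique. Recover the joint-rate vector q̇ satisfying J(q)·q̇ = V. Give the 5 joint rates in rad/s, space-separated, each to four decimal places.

o_n = [-0.2485, -0.9746, 0.1319]
J₁: ẑ×o_n = [0.9746, -0.2485, 0.0000], ω = ẑ
J2: z=[0.7071, 0.7071, 0.0000] o=[0.2263, -0.2263, 0.1900] → [-0.0411, 0.0411, -0.1935, 0.7071, 0.7071, 0.0000]
J3: z=[-0.6300, 0.6300, 0.4540] o=[0.4767, -0.4767, 0.8850] → [-0.2484, -0.8037, 0.7706, -0.6300, 0.6300, 0.4540]
J4: z=[-0.6300, 0.6300, 0.4540] o=[0.1253, -0.5979, 0.5657] → [-0.1023, -0.4430, 0.4728, -0.6300, 0.6300, 0.4540]
J5: z=[-0.1559, -0.6753, 0.7208] o=[-0.3582, -0.6521, 0.4103] → [0.4205, 0.0357, 0.1244, -0.1559, -0.6753, 0.7208]
q̇ = J⁺·V = [0.2140, -0.8200, -0.1900, 0.6880, 0.3930]

0.2140 -0.8200 -0.1900 0.6880 0.3930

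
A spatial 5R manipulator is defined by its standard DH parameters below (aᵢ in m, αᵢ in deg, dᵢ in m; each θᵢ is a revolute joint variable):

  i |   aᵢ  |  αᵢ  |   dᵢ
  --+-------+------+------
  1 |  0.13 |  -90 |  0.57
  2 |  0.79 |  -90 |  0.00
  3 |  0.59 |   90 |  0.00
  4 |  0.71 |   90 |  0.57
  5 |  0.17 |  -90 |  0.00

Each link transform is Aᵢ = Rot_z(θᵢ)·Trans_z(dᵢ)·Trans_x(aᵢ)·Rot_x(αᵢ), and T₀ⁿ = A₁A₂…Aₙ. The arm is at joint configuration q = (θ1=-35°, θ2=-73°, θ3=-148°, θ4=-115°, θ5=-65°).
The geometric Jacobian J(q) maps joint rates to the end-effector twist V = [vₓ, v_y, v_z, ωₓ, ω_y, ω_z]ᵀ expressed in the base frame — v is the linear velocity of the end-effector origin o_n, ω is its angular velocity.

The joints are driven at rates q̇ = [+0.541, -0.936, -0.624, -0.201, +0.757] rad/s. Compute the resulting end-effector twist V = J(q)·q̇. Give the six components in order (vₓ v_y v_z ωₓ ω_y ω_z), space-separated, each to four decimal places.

o_n = [-0.4883, 0.0792, 1.1114]
J₁: ẑ×o_n = [-0.0792, -0.4883, 0.0000], ω = ẑ
J2: z=[0.5736, 0.8192, 0.0000] o=[0.1065, -0.0746, 0.5700] → [0.4435, -0.3105, 0.5755, 0.5736, 0.8192, 0.0000]
J3: z=[0.7834, -0.5485, -0.2924] o=[0.2957, -0.2070, 1.3255] → [0.2012, 0.3970, -0.2058, 0.7834, -0.5485, -0.2924]
J4: z=[-0.6133, -0.6058, -0.5068] o=[0.3552, 0.1330, 0.8470] → [-0.1874, 0.5896, -0.4781, -0.6133, -0.6058, -0.5068]
J5: z=[0.2397, -0.7541, 0.6114] o=[-0.5287, -0.0323, 0.9896] → [-0.1600, -0.0045, 0.0572, 0.2397, -0.7541, 0.6114]
V = J·q̇ = [-0.6669, -0.3431, -0.2708, -0.7210, -0.8736, 1.2882]

-0.6669 -0.3431 -0.2708 -0.7210 -0.8736 1.2882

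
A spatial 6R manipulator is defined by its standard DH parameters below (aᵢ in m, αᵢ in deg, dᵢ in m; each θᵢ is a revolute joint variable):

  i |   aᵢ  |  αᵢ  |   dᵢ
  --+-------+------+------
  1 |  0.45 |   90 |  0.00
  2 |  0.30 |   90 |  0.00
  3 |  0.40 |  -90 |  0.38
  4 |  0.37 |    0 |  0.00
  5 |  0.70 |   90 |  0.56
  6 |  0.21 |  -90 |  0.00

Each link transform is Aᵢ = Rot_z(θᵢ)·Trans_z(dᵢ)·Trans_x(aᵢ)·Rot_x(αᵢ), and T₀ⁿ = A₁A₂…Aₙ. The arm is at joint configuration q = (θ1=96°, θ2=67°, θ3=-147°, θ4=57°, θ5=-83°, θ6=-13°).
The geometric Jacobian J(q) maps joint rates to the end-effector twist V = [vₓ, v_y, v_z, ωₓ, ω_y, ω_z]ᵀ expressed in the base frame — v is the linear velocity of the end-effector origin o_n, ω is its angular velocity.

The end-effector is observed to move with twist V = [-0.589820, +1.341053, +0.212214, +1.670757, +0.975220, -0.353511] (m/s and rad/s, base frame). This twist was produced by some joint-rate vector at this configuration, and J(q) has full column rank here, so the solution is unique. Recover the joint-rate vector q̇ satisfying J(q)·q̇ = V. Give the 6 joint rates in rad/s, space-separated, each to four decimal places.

0.1810 0.8630 0.2470 -0.8300 -0.0240 0.7720

o_n = [-1.2610, 0.5130, -0.7410]
J₁: ẑ×o_n = [-0.5130, -1.2610, 0.0000], ω = ẑ
J2: z=[0.9945, 0.1045, 0.0000] o=[-0.0470, 0.4475, 0.0000] → [-0.0775, 0.7370, 0.1920, 0.9945, 0.1045, 0.0000]
J3: z=[-0.0962, 0.9155, -0.3907] o=[-0.0593, 0.5641, 0.2762] → [-0.9512, 0.3717, 1.1050, -0.0962, 0.9155, -0.3907]
J4: z=[-0.8563, 0.1240, 0.5013] o=[-0.2988, 0.7589, -0.1811] → [0.0539, -0.9618, 0.3298, -0.8563, 0.1240, 0.5013]
J5: z=[-0.8563, 0.1240, 0.5013] o=[-0.3712, 0.3976, -0.2155] → [-0.1230, -0.8961, 0.0115, -0.8563, 0.1240, 0.5013]
J6: z=[0.1359, 0.9906, -0.0128] o=[-1.1995, 0.5071, -0.5403] → [-0.1988, 0.0281, 0.0617, 0.1359, 0.9906, -0.0128]
q̇ = J⁺·V = [0.1810, 0.8630, 0.2470, -0.8300, -0.0240, 0.7720]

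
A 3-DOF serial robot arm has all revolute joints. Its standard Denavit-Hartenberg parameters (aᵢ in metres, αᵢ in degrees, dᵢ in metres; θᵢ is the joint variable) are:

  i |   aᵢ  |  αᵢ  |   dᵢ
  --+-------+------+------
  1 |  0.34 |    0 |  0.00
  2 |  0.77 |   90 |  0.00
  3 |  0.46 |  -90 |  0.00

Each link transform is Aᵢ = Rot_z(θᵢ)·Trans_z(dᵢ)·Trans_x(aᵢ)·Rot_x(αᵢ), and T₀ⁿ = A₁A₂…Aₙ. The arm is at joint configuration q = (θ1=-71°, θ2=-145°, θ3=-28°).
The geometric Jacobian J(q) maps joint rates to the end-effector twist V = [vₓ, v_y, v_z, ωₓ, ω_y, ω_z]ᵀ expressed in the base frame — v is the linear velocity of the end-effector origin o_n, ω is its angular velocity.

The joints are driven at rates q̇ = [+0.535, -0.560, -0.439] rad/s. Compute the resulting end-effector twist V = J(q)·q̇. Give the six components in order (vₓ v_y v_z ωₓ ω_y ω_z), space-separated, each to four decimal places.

o_n = [-0.8408, 0.3699, -0.2160]
J₁: ẑ×o_n = [-0.3699, -0.8408, 0.0000], ω = ẑ
J2: z=[0.0000, 0.0000, 1.0000] o=[0.1107, -0.3215, 0.0000] → [-0.6913, -0.9515, 0.0000, 0.0000, 0.0000, 1.0000]
J3: z=[0.5878, 0.8090, 0.0000] o=[-0.5122, 0.1311, 0.0000] → [-0.1747, 0.1269, 0.4062, 0.5878, 0.8090, 0.0000]
V = J·q̇ = [0.2660, 0.0273, -0.1783, -0.2580, -0.3552, -0.0250]

0.2660 0.0273 -0.1783 -0.2580 -0.3552 -0.0250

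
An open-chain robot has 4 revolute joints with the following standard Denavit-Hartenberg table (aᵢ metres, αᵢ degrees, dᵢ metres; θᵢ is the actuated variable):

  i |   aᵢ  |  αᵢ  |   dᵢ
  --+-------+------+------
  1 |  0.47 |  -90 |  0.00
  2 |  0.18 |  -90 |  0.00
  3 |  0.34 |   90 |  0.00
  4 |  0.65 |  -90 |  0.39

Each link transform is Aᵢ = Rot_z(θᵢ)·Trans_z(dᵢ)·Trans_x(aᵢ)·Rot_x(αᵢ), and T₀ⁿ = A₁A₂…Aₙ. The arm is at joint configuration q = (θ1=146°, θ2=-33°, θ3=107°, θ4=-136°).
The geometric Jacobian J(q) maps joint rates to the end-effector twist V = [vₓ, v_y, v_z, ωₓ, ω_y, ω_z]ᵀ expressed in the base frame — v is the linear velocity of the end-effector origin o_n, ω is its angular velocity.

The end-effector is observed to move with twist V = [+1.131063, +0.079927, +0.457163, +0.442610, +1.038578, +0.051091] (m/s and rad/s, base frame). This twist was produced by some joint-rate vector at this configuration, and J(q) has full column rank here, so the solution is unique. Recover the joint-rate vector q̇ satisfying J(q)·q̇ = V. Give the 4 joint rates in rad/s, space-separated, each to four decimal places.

o_n = [-0.6006, 0.3955, 0.7002]
J₁: ẑ×o_n = [-0.3955, -0.6006, 0.0000], ω = ẑ
J2: z=[-0.5592, -0.8290, 0.0000] o=[-0.3896, 0.2628, 0.0000] → [-0.5805, 0.3915, -0.2491, -0.5592, -0.8290, 0.0000]
J3: z=[-0.4515, 0.3046, -0.8387] o=[-0.5148, 0.3472, 0.0980] → [0.2239, 0.3439, 0.0043, -0.4515, 0.3046, -0.8387]
J4: z=[-0.5014, 0.6909, 0.5208] o=[-0.2639, 0.5702, 0.0439] → [0.5444, 0.1537, 0.3202, -0.5014, 0.6909, 0.5208]
q̇ = J⁺·V = [-0.9260, -0.8910, -0.7030, 0.7440]

-0.9260 -0.8910 -0.7030 0.7440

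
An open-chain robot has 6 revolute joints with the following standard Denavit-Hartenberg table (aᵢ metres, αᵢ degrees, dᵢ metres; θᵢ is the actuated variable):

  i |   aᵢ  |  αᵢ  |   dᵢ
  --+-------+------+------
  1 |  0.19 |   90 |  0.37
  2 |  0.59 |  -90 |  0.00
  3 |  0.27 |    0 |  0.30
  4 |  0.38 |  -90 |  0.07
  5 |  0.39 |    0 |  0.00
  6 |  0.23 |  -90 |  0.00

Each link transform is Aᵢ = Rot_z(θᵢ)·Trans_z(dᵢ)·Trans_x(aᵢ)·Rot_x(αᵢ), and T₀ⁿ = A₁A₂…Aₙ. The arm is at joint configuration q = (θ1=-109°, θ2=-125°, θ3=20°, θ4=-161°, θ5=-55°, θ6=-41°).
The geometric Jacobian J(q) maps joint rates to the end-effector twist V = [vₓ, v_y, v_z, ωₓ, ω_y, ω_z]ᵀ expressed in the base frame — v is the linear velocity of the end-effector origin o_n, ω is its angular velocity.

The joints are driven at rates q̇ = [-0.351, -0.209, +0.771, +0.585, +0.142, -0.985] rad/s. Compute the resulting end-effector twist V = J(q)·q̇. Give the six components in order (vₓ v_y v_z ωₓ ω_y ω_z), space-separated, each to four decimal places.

o_n = [-0.4909, -0.5889, -0.4788]
J₁: ẑ×o_n = [0.5889, -0.4909, 0.0000], ω = ẑ
J2: z=[-0.9455, 0.3256, 0.0000] o=[-0.0619, -0.1796, 0.3700] → [-0.2763, -0.8025, 0.5266, -0.9455, 0.3256, 0.0000]
J3: z=[-0.2667, -0.7745, -0.5736] o=[0.0483, 0.1403, -0.1133] → [-0.1352, 0.2118, -0.2232, -0.2667, -0.7745, -0.5736]
J4: z=[-0.2667, -0.7745, -0.5736] o=[0.1030, 0.0155, -0.4932] → [-0.3578, 0.3445, -0.2988, -0.2667, -0.7745, -0.5736]
J5: z=[-0.6173, 0.5943, -0.5155] o=[-0.1969, -0.1210, -0.2914] → [-0.3525, 0.0359, 0.4635, -0.6173, 0.5943, -0.5155]
J6: z=[-0.6173, 0.5943, -0.5155] o=[-0.4477, -0.4169, -0.3323] → [-0.1757, -0.0682, 0.1318, -0.6173, 0.5943, -0.5155]
V = J·q̇ = [-0.3394, 0.7771, -0.5210, 0.3564, -1.6193, -0.6942]

-0.3394 0.7771 -0.5210 0.3564 -1.6193 -0.6942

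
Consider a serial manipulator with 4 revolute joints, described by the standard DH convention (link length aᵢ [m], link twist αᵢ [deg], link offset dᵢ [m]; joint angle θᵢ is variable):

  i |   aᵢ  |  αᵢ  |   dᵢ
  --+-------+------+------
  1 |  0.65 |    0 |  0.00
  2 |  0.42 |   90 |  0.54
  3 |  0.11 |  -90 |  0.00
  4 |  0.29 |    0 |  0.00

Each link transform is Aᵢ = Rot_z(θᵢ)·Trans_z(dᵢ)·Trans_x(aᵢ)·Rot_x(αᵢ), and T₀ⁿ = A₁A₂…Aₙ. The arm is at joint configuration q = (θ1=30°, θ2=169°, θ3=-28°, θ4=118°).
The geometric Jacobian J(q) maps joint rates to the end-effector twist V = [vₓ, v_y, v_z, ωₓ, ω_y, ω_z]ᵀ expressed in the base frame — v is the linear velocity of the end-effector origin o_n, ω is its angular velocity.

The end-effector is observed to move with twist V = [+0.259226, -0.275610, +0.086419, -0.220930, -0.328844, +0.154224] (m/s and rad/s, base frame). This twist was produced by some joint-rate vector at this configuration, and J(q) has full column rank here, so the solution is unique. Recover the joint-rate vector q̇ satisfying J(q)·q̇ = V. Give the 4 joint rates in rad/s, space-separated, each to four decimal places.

o_n = [0.2710, -0.0463, 0.5523]
J₁: ẑ×o_n = [0.0463, 0.2710, -0.0000], ω = ẑ
J2: z=[0.0000, 0.0000, 1.0000] o=[0.5629, 0.3250, 0.0000] → [0.3713, -0.2919, 0.0000, 0.0000, 0.0000, 1.0000]
J3: z=[-0.3256, 0.9455, 0.0000] o=[0.1658, 0.1883, 0.5400] → [0.0116, 0.0040, -0.0231, -0.3256, 0.9455, 0.0000]
J4: z=[-0.4439, -0.1528, 0.8829] o=[0.0740, 0.1566, 0.4884] → [0.1694, 0.2023, 0.1202, -0.4439, -0.1528, 0.8829]
q̇ = J⁺·V = [-0.9580, 0.5180, -0.2390, 0.6730]

-0.9580 0.5180 -0.2390 0.6730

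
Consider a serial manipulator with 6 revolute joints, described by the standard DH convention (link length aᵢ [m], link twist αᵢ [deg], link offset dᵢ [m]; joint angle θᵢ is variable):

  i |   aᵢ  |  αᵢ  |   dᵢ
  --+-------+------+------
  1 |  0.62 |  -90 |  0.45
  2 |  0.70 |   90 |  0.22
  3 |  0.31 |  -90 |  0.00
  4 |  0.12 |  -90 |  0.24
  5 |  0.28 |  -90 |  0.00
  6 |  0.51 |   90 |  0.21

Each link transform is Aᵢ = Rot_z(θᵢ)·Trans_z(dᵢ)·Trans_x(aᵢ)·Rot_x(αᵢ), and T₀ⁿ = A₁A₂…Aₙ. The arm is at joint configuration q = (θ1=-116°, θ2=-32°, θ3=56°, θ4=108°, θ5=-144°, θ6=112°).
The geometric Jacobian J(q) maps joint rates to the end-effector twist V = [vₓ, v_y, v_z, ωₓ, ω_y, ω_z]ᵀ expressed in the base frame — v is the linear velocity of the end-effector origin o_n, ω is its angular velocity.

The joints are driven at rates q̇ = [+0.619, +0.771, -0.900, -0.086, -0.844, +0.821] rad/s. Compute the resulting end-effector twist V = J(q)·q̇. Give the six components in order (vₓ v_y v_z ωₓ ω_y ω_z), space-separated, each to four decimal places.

0.4843 -0.4004 -0.1880 1.1366 -1.4019 -0.8150

o_n = [0.3483, -1.7138, 0.5651]
J₁: ẑ×o_n = [1.7138, 0.3483, -0.0000], ω = ẑ
J2: z=[0.8988, -0.4384, 0.0000] o=[-0.2718, -0.5573, 0.4500] → [-0.0505, -0.1035, -0.7677, 0.8988, -0.4384, 0.0000]
J3: z=[0.2323, 0.4763, 0.8480] o=[-0.3343, -1.1872, 0.8209] → [0.3247, 0.6383, -0.4474, 0.2323, 0.4763, 0.8480]
J4: z=[0.8108, 0.3868, -0.4393] o=[-0.1677, -1.4320, 0.9128] → [-0.2583, 0.0552, -0.4281, 0.8108, 0.3868, -0.4393]
J5: z=[-0.4392, 0.8982, -0.0198] o=[-0.0196, -1.3643, 0.6996] → [-0.1277, -0.0663, -0.1769, -0.4392, 0.8982, -0.0198]
J6: z=[0.4285, 0.1901, -0.8833] o=[0.2015, -1.2533, 0.8307] → [-0.4573, -0.0158, -0.2252, 0.4285, 0.1901, -0.8833]
V = J·q̇ = [0.4843, -0.4004, -0.1880, 1.1366, -1.4019, -0.8150]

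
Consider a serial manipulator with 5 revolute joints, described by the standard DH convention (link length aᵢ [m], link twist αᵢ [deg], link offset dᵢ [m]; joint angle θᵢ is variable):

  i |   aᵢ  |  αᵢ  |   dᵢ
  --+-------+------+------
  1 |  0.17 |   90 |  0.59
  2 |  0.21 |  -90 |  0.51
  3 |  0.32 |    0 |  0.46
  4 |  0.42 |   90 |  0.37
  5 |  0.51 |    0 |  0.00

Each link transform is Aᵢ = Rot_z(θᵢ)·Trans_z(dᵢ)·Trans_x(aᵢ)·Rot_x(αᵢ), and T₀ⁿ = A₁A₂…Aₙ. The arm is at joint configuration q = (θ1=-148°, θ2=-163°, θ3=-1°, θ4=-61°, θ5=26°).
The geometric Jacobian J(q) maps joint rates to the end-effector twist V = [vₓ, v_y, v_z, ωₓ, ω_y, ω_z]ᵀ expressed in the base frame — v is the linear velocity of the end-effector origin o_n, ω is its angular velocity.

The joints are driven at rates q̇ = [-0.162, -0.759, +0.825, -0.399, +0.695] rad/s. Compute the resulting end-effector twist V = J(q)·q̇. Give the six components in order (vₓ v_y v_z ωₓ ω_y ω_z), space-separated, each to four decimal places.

1.4788 0.1630 0.0689 -0.3740 -0.7439 -0.3900

o_n = [-0.3254, 1.3192, -0.6930]
J₁: ẑ×o_n = [-1.3192, -0.3254, 0.0000], ω = ẑ
J2: z=[-0.5299, 0.8480, 0.0000] o=[-0.1442, -0.0901, 0.5900] → [-1.0881, -0.6799, -0.5931, -0.5299, 0.8480, 0.0000]
J3: z=[-0.2479, -0.1549, -0.9563] o=[-0.2441, 0.4488, 0.5286] → [1.0216, -0.2252, -0.2284, -0.2479, -0.1549, -0.9563]
J4: z=[-0.2479, -0.1549, -0.9563] o=[-0.1017, 0.5444, -0.0048] → [0.8475, 0.0433, -0.2268, -0.2479, -0.1549, -0.9563]
J5: z=[-0.9648, -0.0493, 0.2581] o=[-0.2300, 0.9015, -0.4163] → [-0.0942, -0.2916, -0.4077, -0.9648, -0.0493, 0.2581]
V = J·q̇ = [1.4788, 0.1630, 0.0689, -0.3740, -0.7439, -0.3900]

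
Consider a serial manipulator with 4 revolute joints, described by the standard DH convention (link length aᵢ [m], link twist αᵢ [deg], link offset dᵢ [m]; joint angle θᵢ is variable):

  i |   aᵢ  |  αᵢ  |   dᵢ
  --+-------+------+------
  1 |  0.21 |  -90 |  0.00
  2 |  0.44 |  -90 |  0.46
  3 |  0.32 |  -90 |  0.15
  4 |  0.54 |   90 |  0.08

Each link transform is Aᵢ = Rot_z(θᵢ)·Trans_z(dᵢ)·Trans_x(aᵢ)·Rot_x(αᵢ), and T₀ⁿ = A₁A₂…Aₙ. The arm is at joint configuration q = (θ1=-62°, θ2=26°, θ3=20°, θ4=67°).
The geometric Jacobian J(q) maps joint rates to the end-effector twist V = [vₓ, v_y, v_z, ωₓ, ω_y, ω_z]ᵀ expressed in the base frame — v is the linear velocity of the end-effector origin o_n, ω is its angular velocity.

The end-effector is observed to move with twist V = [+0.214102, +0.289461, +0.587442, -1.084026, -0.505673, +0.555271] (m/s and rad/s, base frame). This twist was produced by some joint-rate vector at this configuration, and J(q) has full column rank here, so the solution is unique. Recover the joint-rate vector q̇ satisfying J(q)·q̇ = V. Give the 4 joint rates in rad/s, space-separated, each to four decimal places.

-0.0860 -0.2680 -0.5490 0.9860

o_n = [0.7341, -0.9478, -0.0877]
J₁: ẑ×o_n = [0.9478, 0.7341, -0.0000], ω = ẑ
J2: z=[0.8829, 0.4695, 0.0000] o=[0.0986, -0.1854, 0.0000] → [-0.0412, 0.0774, -0.9715, 0.8829, 0.4695, 0.0000]
J3: z=[-0.2058, 0.3871, -0.8988] o=[0.6904, -0.3186, -0.1929] → [-0.5248, -0.0176, 0.1126, -0.2058, 0.3871, -0.8988]
J4: z=[-0.9740, -0.1697, 0.1499] o=[0.6898, -0.5506, -0.4595] → [-0.0036, 0.3688, 0.3944, -0.9740, -0.1697, 0.1499]
q̇ = J⁺·V = [-0.0860, -0.2680, -0.5490, 0.9860]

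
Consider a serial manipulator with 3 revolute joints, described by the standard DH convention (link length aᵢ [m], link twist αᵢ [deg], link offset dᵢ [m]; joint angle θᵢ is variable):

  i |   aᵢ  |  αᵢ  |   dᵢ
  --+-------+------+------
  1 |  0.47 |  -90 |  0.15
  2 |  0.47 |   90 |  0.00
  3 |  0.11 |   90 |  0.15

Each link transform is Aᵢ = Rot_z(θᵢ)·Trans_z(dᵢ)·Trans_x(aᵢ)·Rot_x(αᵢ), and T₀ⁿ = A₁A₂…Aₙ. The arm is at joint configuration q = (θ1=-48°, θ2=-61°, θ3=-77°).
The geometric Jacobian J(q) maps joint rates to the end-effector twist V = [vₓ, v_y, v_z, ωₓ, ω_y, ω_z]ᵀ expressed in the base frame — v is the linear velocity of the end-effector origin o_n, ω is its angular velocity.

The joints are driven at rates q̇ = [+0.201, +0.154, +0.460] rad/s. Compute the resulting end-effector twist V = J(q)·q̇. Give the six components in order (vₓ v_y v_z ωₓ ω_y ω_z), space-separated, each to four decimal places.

0.1774 -0.0062 0.0264 -0.1548 0.4020 0.4240

o_n = [0.3076, -0.5017, 0.6554]
J₁: ẑ×o_n = [0.5017, 0.3076, -0.0000], ω = ẑ
J2: z=[0.7431, 0.6691, 0.0000] o=[0.3145, -0.3493, 0.1500] → [0.3382, -0.3756, -0.1087, 0.7431, 0.6691, 0.0000]
J3: z=[-0.5852, 0.6500, 0.4848] o=[0.4670, -0.5186, 0.5611] → [0.0532, -0.0221, 0.0937, -0.5852, 0.6500, 0.4848]
V = J·q̇ = [0.1774, -0.0062, 0.0264, -0.1548, 0.4020, 0.4240]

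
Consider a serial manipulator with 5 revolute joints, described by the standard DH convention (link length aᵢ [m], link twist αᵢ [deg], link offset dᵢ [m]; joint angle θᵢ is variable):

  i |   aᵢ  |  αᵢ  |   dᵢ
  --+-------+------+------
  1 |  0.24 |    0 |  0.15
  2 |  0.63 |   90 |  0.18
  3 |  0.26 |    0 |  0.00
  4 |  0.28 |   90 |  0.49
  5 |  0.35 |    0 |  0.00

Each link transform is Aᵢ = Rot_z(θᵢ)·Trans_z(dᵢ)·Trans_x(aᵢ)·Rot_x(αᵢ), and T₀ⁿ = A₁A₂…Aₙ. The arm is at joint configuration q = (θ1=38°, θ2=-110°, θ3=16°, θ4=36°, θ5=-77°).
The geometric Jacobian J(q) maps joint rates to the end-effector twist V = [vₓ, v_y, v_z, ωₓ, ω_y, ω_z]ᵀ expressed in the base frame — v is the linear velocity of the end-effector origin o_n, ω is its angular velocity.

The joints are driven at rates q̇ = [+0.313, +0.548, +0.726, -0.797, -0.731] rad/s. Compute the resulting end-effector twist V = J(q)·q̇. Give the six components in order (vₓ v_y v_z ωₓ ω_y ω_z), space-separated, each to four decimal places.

0.8922 0.4242 -0.0307 -0.1105 0.5698 1.3110

o_n = [0.3876, -0.9452, 0.6844]
J₁: ẑ×o_n = [0.9452, 0.3876, -0.0000], ω = ẑ
J2: z=[0.0000, 0.0000, 1.0000] o=[0.1891, 0.1478, 0.1500] → [1.0929, 0.1985, -0.0000, 0.0000, 0.0000, 1.0000]
J3: z=[-0.9511, -0.3090, 0.0000] o=[0.3838, -0.4514, 0.3300] → [-0.1095, 0.3370, 0.4708, -0.9511, -0.3090, 0.0000]
J4: z=[-0.9511, -0.3090, 0.0000] o=[0.4610, -0.6891, 0.4017] → [-0.0874, 0.2688, 0.2209, -0.9511, -0.3090, 0.0000]
J5: z=[0.2435, -0.7494, -0.6157] o=[0.0483, -1.0045, 0.6223] → [-0.0100, -0.2240, 0.2687, 0.2435, -0.7494, -0.6157]
V = J·q̇ = [0.8922, 0.4242, -0.0307, -0.1105, 0.5698, 1.3110]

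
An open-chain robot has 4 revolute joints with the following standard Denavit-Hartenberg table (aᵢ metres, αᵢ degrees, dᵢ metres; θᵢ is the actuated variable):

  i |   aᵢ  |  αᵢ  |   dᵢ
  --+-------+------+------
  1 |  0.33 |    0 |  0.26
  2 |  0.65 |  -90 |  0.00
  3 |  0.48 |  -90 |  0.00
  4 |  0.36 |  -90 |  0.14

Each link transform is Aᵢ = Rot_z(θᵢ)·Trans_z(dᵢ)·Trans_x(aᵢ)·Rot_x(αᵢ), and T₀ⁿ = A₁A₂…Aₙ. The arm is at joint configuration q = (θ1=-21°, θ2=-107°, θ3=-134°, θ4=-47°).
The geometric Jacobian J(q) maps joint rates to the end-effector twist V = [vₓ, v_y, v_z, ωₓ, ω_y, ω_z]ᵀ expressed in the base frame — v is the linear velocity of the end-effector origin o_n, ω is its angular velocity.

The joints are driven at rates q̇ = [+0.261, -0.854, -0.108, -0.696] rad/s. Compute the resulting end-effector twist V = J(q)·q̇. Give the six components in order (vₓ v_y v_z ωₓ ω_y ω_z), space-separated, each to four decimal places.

o_n = [0.3637, -0.4748, 0.8791]
J₁: ẑ×o_n = [0.4748, 0.3637, -0.0000], ω = ẑ
J2: z=[0.0000, 0.0000, 1.0000] o=[0.3081, -0.1183, 0.2600] → [0.3565, 0.0556, -0.0000, 0.0000, 0.0000, 1.0000]
J3: z=[0.7880, -0.6157, 0.0000] o=[-0.0921, -0.6305, 0.2600] → [-0.3812, -0.4879, 0.4033, 0.7880, -0.6157, 0.0000]
J4: z=[-0.4429, -0.5668, 0.6947] o=[0.1132, -0.3677, 0.6053] → [-0.0809, 0.2953, 0.1894, -0.4429, -0.5668, 0.6947]
V = J·q̇ = [-0.0831, -0.1054, -0.1754, 0.2231, 0.4610, -1.0765]

-0.0831 -0.1054 -0.1754 0.2231 0.4610 -1.0765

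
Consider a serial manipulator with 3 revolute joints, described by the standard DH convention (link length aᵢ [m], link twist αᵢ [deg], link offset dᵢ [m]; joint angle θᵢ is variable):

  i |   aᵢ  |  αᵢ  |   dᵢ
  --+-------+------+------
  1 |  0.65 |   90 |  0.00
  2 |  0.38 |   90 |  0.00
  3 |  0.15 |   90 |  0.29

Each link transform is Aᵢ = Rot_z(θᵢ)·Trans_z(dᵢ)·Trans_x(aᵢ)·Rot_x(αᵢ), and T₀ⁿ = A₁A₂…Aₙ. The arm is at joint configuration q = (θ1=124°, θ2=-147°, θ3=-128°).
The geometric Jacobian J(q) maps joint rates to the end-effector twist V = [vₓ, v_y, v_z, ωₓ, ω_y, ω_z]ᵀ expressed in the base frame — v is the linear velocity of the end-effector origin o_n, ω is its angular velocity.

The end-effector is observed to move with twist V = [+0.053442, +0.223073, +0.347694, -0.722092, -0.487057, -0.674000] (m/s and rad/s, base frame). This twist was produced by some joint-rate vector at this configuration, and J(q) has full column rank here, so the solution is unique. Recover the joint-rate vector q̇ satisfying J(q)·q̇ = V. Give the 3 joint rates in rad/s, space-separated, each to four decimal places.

-0.6740 -0.8710 -0.0000

o_n = [-0.2382, 0.1418, 0.0865]
J₁: ẑ×o_n = [-0.1418, -0.2382, 0.0000], ω = ẑ
J2: z=[0.8290, 0.5592, 0.0000] o=[-0.3635, 0.5389, 0.0000] → [0.0484, -0.0718, -0.3992, 0.8290, 0.5592, 0.0000]
J3: z=[0.3046, -0.4515, 0.8387] o=[-0.1853, 0.2747, -0.2070] → [-0.0211, -0.1338, -0.0644, 0.3046, -0.4515, 0.8387]
q̇ = J⁺·V = [-0.6740, -0.8710, -0.0000]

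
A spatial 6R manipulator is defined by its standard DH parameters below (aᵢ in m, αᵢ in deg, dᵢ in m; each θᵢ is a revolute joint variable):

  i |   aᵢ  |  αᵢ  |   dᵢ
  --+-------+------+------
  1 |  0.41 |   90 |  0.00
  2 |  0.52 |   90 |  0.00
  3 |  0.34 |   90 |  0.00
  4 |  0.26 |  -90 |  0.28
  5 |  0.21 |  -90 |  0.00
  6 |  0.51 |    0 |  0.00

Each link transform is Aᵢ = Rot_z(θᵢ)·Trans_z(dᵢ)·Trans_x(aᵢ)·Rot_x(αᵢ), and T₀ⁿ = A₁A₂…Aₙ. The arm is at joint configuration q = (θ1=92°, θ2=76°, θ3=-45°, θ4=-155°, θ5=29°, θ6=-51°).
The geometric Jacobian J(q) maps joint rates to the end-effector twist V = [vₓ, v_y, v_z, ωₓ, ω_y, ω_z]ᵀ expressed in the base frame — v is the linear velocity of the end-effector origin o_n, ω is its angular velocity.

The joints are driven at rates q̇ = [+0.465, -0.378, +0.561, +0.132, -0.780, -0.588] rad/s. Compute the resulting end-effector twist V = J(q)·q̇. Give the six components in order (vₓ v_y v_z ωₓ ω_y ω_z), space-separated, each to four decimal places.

-0.4581 -0.0590 0.0064 -0.4504 0.8870 -0.6594

o_n = [0.0942, -0.1359, 0.5478]
J₁: ẑ×o_n = [0.1359, 0.0942, -0.0000], ω = ẑ
J2: z=[0.9994, 0.0349, 0.0000] o=[-0.0143, 0.4098, 0.0000] → [0.0191, -0.5474, -0.5491, 0.9994, 0.0349, 0.0000]
J3: z=[-0.0339, 0.9697, -0.2419] o=[-0.0187, 0.5355, 0.5046] → [-0.1205, -0.0258, -0.0867, -0.0339, 0.9697, -0.2419]
J4: z=[-0.7007, -0.1956, -0.6861] o=[-0.2610, 0.5852, 0.7378] → [-0.4576, -0.3769, 0.5748, -0.7007, -0.1956, -0.6861]
J5: z=[-0.2705, -0.8170, 0.5092] o=[-0.2855, 0.3894, 0.4106] → [0.1555, 0.2305, 0.4524, -0.2705, -0.8170, 0.5092]
J6: z=[0.2928, 0.4341, 0.8520] o=[-0.0930, 0.3097, 0.3851] → [0.4503, 0.1118, -0.2117, 0.2928, 0.4341, 0.8520]
V = J·q̇ = [-0.4581, -0.0590, 0.0064, -0.4504, 0.8870, -0.6594]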